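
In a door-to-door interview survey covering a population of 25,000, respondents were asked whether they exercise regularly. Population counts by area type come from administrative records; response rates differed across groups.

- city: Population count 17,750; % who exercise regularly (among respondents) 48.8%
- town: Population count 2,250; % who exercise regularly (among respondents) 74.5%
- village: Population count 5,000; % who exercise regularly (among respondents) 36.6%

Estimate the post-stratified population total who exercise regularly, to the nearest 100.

12,200

Estimated count per cell = population count × respondent percentage:
  city: 17,750 × 48.8% = 8662
  town: 2,250 × 74.5% = 1676.25
  village: 5,000 × 36.6% = 1830
Estimated total = 12168.2 → 12,200.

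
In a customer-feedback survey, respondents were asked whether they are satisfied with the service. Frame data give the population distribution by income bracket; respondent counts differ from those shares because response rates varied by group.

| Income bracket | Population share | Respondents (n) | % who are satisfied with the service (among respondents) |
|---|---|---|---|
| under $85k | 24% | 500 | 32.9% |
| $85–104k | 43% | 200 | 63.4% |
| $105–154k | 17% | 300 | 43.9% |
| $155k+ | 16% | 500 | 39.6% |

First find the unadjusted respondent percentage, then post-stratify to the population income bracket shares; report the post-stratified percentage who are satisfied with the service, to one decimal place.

49.0%

Unadjusted (pooled respondent) estimate weights by respondent counts:
  (500/1500)×32.9 + (200/1500)×63.4 + (300/1500)×43.9 + (500/1500)×39.6 = 41.4%
Post-stratifying to population shares instead:
  0.24×32.9 + 0.43×63.4 + 0.17×43.9 + 0.16×39.6 = 48.957%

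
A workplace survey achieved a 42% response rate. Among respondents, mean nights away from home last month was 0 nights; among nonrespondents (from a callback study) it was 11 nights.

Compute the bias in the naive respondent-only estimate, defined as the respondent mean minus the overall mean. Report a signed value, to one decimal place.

Nonresponse fraction = 1 − 0.42 = 0.58.
Bias = (nonresponse fraction) × (respondent mean − nonrespondent mean)
     = 0.58 × (0 − 11) = 0.58 × -11 = -6.38.

-6.4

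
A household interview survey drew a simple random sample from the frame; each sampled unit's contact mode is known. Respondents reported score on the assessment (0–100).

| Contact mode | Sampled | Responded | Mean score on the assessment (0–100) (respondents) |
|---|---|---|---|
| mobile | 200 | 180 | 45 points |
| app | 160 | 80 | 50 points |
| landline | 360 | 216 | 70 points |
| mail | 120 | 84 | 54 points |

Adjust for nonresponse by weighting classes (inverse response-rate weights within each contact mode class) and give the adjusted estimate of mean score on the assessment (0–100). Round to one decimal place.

58.0

Response rates by class: mobile 180/200 = 90%, app 80/160 = 50%, landline 216/360 = 60%, mail 84/120 = 70%.
Inverse-response-rate weighting restores each class to its sampled count, so class totals weight by n_sampled:
  mobile: 200 × 45 = 9000
  app: 160 × 50 = 8000
  landline: 360 × 70 = 25,200
  mail: 120 × 54 = 6480
Adjusted estimate = 48,680 / 840 = 57.9524 → 58.0.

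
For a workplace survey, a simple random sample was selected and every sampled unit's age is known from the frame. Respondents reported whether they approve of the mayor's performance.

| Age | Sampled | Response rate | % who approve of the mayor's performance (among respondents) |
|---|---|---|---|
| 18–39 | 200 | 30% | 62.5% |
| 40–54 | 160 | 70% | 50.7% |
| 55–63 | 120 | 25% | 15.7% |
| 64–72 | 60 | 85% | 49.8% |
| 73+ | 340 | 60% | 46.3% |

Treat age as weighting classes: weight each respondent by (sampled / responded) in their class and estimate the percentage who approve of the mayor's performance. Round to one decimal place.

Inverse-response-rate weighting restores each class to its sampled count, so class totals weight by n_sampled:
  18–39: 200 × 62.5 = 12,500
  40–54: 160 × 50.7 = 8112
  55–63: 120 × 15.7 = 1884
  64–72: 60 × 49.8 = 2988
  73+: 340 × 46.3 = 15742
Adjusted estimate = 41,226 / 880 = 46.8477 → 46.8%.

46.8%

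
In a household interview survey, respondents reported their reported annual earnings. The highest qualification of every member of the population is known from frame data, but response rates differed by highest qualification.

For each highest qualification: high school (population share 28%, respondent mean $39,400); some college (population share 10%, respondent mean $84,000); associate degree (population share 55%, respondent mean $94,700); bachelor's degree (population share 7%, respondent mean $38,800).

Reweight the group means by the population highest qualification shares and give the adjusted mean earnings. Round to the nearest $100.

Each cell contributes population-share × respondent value:
  high school: 0.28 × 39,400 = 11,032
  some college: 0.1 × 84,000 = 8400
  associate degree: 0.55 × 94,700 = 52,085
  bachelor's degree: 0.07 × 38,800 = 2716
Post-stratified estimate = 74,233 → $74,200.

$74,200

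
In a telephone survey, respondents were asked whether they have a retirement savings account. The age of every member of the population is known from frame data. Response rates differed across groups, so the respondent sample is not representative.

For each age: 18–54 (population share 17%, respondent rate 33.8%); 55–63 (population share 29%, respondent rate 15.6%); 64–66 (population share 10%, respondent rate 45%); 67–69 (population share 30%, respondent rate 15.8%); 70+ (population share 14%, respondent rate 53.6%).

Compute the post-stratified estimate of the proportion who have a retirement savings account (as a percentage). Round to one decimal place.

27.0%

Weight each group's respondent value by its population share:
  18–54: 0.17 × 33.8 = 5.746
  55–63: 0.29 × 15.6 = 4.524
  64–66: 0.1 × 45 = 4.5
  67–69: 0.3 × 15.8 = 4.74
  70+: 0.14 × 53.6 = 7.504
Post-stratified estimate = 27.014 → 27.0%.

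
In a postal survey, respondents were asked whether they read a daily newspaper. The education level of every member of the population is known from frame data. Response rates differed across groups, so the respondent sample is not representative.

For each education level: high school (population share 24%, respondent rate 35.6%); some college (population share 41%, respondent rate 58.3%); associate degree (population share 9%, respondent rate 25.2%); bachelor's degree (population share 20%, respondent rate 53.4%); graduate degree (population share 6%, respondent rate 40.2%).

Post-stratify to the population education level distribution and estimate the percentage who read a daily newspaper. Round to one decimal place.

47.8%

Each cell contributes population-share × respondent value:
  high school: 0.24 × 35.6 = 8.544
  some college: 0.41 × 58.3 = 23.903
  associate degree: 0.09 × 25.2 = 2.268
  bachelor's degree: 0.2 × 53.4 = 10.68
  graduate degree: 0.06 × 40.2 = 2.412
Post-stratified estimate = 47.807 → 47.8%.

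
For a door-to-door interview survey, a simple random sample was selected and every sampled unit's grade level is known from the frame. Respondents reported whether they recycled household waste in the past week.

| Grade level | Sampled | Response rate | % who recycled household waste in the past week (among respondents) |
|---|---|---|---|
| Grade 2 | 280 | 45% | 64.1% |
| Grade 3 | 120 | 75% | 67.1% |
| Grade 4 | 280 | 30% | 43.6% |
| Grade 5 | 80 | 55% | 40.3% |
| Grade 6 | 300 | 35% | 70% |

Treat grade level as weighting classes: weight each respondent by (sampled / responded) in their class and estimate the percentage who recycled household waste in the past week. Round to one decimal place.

58.9%

With weight = n_sampled/n_responded per class, the weighted class total is n_sampled:
  Grade 2: 280 × 64.1 = 17,948
  Grade 3: 120 × 67.1 = 8052
  Grade 4: 280 × 43.6 = 12,208
  Grade 5: 80 × 40.3 = 3224
  Grade 6: 300 × 70 = 21,000
Adjusted estimate = 62,432 / 1,060 = 58.8981 → 58.9%.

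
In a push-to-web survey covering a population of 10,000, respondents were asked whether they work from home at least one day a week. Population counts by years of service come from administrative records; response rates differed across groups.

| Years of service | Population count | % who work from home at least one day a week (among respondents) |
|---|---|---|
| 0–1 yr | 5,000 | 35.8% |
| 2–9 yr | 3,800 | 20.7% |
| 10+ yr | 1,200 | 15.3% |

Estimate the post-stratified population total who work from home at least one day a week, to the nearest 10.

2,760

Apply each group's respondent rate to its population count:
  0–1 yr: 5,000 × 35.8% = 1790
  2–9 yr: 3,800 × 20.7% = 786.6
  10+ yr: 1,200 × 15.3% = 183.6
Estimated total = 2760.2 → 2,760.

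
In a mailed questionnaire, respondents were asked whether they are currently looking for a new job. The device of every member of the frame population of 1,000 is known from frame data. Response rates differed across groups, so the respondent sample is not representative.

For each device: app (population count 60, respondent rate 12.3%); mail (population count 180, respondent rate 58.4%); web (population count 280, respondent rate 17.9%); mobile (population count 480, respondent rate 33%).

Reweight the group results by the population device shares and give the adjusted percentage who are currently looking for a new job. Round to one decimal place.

Each cell contributes population-share × respondent value:
  app: (60/1,000) × 12.3 = 0.738
  mail: (180/1,000) × 58.4 = 10.512
  web: (280/1,000) × 17.9 = 5.012
  mobile: (480/1,000) × 33 = 15.84
Post-stratified estimate = 32.102 → 32.1%.

32.1%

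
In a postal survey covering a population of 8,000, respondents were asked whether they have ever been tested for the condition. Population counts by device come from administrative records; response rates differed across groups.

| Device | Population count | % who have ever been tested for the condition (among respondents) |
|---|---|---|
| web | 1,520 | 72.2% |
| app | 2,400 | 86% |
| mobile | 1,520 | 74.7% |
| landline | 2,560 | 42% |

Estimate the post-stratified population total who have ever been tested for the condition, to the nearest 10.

Each cell contributes its population count × the respondent rate:
  web: 1,520 × 72.2% = 1097.44
  app: 2,400 × 86% = 2064
  mobile: 1,520 × 74.7% = 1135.44
  landline: 2,560 × 42% = 1075.2
Estimated total = 5372.08 → 5,370.

5,370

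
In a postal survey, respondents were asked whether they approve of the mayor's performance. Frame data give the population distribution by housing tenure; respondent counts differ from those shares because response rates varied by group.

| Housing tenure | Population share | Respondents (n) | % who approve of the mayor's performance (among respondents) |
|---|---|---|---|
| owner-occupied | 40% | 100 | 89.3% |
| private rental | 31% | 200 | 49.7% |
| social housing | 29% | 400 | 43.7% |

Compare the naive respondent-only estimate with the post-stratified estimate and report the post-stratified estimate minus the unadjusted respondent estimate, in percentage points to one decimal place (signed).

+11.9 percentage points

Unadjusted (pooled respondent) estimate weights by respondent counts:
  (100/700)×89.3 + (200/700)×49.7 + (400/700)×43.7 = 51.9286%
Post-stratifying to population shares instead:
  0.4×89.3 + 0.31×49.7 + 0.29×43.7 = 63.8%
Difference = 63.8 − 51.9286 = 11.8714 pp.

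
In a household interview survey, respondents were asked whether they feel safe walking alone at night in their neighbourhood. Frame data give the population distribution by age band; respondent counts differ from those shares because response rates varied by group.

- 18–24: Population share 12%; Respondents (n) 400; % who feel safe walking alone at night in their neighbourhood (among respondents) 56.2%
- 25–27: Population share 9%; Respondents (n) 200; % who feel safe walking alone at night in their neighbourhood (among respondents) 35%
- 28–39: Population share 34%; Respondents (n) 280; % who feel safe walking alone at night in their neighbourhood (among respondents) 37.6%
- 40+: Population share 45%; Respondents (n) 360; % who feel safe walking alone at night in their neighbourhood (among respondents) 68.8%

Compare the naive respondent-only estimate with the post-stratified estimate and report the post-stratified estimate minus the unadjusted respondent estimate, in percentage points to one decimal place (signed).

Naive respondent-only estimate (weights = respondent counts):
  (400/1240)×56.2 + (200/1240)×35 + (280/1240)×37.6 + (360/1240)×68.8 = 52.2387%
Post-stratified estimate weights by population shares:
  0.12×56.2 + 0.09×35 + 0.34×37.6 + 0.45×68.8 = 53.638%
Difference = 53.638 − 52.2387 = 1.3993 pp.

+1.4 percentage points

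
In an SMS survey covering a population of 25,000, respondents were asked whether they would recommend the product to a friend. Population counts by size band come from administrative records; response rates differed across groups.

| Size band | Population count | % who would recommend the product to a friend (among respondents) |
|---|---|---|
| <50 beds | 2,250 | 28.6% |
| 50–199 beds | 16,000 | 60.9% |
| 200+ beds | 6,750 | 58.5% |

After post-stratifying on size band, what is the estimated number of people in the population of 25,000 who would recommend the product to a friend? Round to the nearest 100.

Estimated count per cell = population count × respondent percentage:
  <50 beds: 2,250 × 28.6% = 643.5
  50–199 beds: 16,000 × 60.9% = 9744
  200+ beds: 6,750 × 58.5% = 3948.75
Estimated total = 14336.2 → 14,300.

14,300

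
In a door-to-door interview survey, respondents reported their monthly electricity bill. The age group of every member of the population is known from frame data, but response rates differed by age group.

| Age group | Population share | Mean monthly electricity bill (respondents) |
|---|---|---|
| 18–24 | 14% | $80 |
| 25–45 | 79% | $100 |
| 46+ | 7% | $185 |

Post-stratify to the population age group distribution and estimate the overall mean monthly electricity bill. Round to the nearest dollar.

Post-stratification weights by population share, not respondent share:
  18–24: 0.14 × 80 = 11.2
  25–45: 0.79 × 100 = 79
  46+: 0.07 × 185 = 12.95
Post-stratified estimate = 103.15 → $103.

$103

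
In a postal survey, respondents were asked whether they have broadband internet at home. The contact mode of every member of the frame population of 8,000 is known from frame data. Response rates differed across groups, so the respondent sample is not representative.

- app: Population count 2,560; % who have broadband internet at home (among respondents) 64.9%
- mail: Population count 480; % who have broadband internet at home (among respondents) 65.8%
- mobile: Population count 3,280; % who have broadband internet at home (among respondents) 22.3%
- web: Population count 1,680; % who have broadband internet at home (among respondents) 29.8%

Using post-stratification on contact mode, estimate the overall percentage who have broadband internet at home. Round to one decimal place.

40.1%

Reweight to the known contact mode distribution:
  app: (2,560/8,000) × 64.9 = 20.768
  mail: (480/8,000) × 65.8 = 3.948
  mobile: (3,280/8,000) × 22.3 = 9.143
  web: (1,680/8,000) × 29.8 = 6.258
Post-stratified estimate = 40.117 → 40.1%.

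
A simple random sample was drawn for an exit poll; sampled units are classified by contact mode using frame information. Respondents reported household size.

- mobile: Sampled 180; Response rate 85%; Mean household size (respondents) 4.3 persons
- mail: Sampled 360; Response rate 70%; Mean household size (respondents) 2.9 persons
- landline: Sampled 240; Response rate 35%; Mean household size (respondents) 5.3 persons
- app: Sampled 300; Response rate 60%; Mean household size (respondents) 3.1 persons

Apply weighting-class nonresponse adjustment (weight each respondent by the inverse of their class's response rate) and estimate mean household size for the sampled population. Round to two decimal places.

3.72

With weight = n_sampled/n_responded per class, the weighted class total is n_sampled:
  mobile: 180 × 4.3 = 774
  mail: 360 × 2.9 = 1044
  landline: 240 × 5.3 = 1272
  app: 300 × 3.1 = 930
Adjusted estimate = 4020 / 1,080 = 3.72222 → 3.72.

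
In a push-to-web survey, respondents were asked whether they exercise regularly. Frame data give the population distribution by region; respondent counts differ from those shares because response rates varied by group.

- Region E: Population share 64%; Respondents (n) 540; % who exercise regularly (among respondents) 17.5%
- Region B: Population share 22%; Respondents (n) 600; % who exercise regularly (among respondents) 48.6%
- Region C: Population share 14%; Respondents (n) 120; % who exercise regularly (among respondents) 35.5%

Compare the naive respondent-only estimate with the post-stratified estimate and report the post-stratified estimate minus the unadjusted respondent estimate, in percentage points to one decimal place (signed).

Without adjustment, the pooled respondent share is:
  (540/1260)×17.5 + (600/1260)×48.6 + (120/1260)×35.5 = 34.0238%
Reweighting by population region shares:
  0.64×17.5 + 0.22×48.6 + 0.14×35.5 = 26.862%
Difference = 26.862 − 34.0238 = -7.1618 pp.

-7.2 percentage points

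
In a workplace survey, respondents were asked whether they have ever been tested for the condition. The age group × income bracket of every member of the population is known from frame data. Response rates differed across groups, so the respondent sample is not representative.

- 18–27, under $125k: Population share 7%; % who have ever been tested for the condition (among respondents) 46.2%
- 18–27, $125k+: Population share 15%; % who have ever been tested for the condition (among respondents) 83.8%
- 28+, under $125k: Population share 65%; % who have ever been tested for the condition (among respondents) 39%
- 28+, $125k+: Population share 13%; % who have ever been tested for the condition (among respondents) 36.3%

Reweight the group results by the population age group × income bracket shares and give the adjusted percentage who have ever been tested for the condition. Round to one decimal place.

Reweight to the known age group × income bracket distribution:
  18–27, under $125k: 0.07 × 46.2 = 3.234
  18–27, $125k+: 0.15 × 83.8 = 12.57
  28+, under $125k: 0.65 × 39 = 25.35
  28+, $125k+: 0.13 × 36.3 = 4.719
Post-stratified estimate = 45.873 → 45.9%.

45.9%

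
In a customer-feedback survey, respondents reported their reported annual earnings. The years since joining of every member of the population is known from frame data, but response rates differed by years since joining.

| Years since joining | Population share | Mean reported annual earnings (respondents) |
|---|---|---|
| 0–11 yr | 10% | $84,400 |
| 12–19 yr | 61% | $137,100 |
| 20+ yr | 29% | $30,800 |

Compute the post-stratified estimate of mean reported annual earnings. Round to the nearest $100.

Each cell contributes population-share × respondent value:
  0–11 yr: 0.1 × 84,400 = 8440
  12–19 yr: 0.61 × 137,100 = 83,631
  20+ yr: 0.29 × 30,800 = 8932
Post-stratified estimate = 101,003 → $101,000.

$101,000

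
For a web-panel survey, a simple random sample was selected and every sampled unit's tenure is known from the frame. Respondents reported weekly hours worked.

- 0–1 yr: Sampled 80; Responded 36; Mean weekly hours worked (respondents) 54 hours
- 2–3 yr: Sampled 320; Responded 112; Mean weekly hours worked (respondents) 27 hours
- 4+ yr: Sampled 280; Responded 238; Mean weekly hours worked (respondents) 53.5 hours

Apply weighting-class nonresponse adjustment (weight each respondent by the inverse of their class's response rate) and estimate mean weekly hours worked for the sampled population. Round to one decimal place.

Class response rates: 0–1 yr 36/80 = 45%, 2–3 yr 112/320 = 35%, 4+ yr 238/280 = 85%.
With weight = n_sampled/n_responded per class, the weighted class total is n_sampled:
  0–1 yr: 80 × 54 = 4320
  2–3 yr: 320 × 27 = 8640
  4+ yr: 280 × 53.5 = 14,980
Adjusted estimate = 27,940 / 680 = 41.0882 → 41.1.

41.1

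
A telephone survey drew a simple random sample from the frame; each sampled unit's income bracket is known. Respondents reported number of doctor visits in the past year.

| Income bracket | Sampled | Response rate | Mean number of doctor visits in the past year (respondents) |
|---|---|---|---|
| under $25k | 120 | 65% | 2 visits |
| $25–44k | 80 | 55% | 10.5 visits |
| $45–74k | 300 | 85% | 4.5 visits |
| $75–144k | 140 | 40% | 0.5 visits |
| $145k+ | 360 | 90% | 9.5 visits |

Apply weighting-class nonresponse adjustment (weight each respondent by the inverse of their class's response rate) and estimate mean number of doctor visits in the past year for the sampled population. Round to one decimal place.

Weighting each respondent by the inverse class response rate inflates each class back to its sampled size, so the class weight is n_sampled:
  under $25k: 120 × 2 = 240
  $25–44k: 80 × 10.5 = 840
  $45–74k: 300 × 4.5 = 1350
  $75–144k: 140 × 0.5 = 70
  $145k+: 360 × 9.5 = 3420
Adjusted estimate = 5920 / 1,000 = 5.92 → 5.9.

5.9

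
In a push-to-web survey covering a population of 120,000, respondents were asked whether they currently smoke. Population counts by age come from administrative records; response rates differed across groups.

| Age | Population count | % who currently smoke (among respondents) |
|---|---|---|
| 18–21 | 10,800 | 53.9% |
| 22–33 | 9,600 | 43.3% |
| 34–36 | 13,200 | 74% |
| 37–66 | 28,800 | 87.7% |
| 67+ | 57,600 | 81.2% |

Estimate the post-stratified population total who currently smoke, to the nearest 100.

91,800

Apply each group's respondent rate to its population count:
  18–21: 10,800 × 53.9% = 5821.2
  22–33: 9,600 × 43.3% = 4156.8
  34–36: 13,200 × 74% = 9768
  37–66: 28,800 × 87.7% = 25257.6
  67+: 57,600 × 81.2% = 46771.2
Estimated total = 91774.8 → 91,800.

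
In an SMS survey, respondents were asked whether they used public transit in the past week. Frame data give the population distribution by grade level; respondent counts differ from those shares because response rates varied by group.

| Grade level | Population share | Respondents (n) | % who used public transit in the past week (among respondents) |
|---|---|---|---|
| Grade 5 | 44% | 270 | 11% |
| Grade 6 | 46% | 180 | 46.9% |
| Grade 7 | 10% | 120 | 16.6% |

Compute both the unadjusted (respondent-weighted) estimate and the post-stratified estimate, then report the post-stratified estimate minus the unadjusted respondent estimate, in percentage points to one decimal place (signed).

Without adjustment, the pooled respondent share is:
  (270/570)×11 + (180/570)×46.9 + (120/570)×16.6 = 23.5158%
Post-stratifying to population shares instead:
  0.44×11 + 0.46×46.9 + 0.1×16.6 = 28.074%
Difference = 28.074 − 23.5158 = 4.5582 pp.

+4.6 percentage points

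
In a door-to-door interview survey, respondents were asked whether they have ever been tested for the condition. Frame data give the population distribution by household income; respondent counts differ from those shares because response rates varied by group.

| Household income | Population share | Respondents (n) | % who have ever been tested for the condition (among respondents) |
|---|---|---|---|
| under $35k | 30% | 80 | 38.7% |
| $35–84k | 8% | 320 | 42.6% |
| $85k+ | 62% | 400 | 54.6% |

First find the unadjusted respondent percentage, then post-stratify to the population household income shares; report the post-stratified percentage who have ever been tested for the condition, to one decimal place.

Without adjustment, the pooled respondent share is:
  (80/800)×38.7 + (320/800)×42.6 + (400/800)×54.6 = 48.21%
Post-stratified estimate weights by population shares:
  0.3×38.7 + 0.08×42.6 + 0.62×54.6 = 48.87%

48.9%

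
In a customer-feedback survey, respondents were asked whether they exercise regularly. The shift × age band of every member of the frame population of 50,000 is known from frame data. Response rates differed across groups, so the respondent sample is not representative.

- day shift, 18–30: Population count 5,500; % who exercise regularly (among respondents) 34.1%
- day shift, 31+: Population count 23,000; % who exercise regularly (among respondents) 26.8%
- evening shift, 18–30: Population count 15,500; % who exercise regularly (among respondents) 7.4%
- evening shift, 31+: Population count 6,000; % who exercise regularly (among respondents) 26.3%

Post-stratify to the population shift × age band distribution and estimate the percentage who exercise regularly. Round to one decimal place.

21.5%

Reweight to the known shift × age band distribution:
  day shift, 18–30: (5,500/50,000) × 34.1 = 3.751
  day shift, 31+: (23,000/50,000) × 26.8 = 12.328
  evening shift, 18–30: (15,500/50,000) × 7.4 = 2.294
  evening shift, 31+: (6,000/50,000) × 26.3 = 3.156
Post-stratified estimate = 21.529 → 21.5%.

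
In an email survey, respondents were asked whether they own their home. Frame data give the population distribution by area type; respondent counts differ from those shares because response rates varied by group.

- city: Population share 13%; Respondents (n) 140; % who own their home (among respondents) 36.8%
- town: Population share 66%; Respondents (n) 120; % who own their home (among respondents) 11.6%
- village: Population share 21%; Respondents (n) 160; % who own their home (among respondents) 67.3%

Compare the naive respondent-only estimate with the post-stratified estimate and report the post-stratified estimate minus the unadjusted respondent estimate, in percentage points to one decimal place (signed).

Unadjusted (pooled respondent) estimate weights by respondent counts:
  (140/420)×36.8 + (120/420)×11.6 + (160/420)×67.3 = 41.219%
Post-stratifying to population shares instead:
  0.13×36.8 + 0.66×11.6 + 0.21×67.3 = 26.573%
Difference = 26.573 − 41.219 = -14.646 pp.

-14.6 percentage points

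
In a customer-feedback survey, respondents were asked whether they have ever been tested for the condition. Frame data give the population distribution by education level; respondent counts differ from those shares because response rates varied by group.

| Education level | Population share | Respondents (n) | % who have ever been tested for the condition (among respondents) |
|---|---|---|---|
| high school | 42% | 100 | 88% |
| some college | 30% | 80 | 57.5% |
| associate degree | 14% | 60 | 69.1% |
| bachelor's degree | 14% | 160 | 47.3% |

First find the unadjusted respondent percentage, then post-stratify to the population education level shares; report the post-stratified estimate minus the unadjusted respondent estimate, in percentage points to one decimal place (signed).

+7.7 percentage points

Without adjustment, the pooled respondent share is:
  (100/400)×88 + (80/400)×57.5 + (60/400)×69.1 + (160/400)×47.3 = 62.785%
Reweighting by population education level shares:
  0.42×88 + 0.3×57.5 + 0.14×69.1 + 0.14×47.3 = 70.506%
Difference = 70.506 − 62.785 = 7.721 pp.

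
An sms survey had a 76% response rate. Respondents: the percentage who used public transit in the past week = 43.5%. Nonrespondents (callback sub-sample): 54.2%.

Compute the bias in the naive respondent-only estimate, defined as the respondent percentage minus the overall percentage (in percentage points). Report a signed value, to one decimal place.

Nonresponse fraction = 1 − 0.76 = 0.24.
Bias = (nonresponse fraction) × (respondent percentage − nonrespondent percentage)
     = 0.24 × (43.5 − 54.2) = 0.24 × -10.7 = -2.568.

-2.6 percentage points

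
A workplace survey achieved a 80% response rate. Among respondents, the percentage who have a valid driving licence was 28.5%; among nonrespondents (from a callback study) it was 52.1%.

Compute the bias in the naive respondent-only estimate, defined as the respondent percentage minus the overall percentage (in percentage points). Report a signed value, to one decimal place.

-4.7 percentage points

Nonresponse fraction = 1 − 0.8 = 0.2.
Bias = (nonresponse fraction) × (respondent percentage − nonrespondent percentage)
     = 0.2 × (28.5 − 52.1) = 0.2 × -23.6 = -4.72.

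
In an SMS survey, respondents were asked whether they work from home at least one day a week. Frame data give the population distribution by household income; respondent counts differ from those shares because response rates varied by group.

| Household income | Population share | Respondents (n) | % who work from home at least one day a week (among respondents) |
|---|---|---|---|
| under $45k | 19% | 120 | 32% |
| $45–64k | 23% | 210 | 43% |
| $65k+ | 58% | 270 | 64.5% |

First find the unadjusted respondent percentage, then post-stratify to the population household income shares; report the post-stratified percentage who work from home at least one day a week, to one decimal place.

53.4%

Unadjusted (pooled respondent) estimate weights by respondent counts:
  (120/600)×32 + (210/600)×43 + (270/600)×64.5 = 50.475%
Post-stratified estimate weights by population shares:
  0.19×32 + 0.23×43 + 0.58×64.5 = 53.38%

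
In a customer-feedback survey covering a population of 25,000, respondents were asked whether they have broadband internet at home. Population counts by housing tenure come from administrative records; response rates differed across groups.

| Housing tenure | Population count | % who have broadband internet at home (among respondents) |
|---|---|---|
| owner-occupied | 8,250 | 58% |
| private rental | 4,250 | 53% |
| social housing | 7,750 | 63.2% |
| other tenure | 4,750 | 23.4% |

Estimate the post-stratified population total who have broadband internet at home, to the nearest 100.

13,000

Apply each group's respondent rate to its population count:
  owner-occupied: 8,250 × 58% = 4785
  private rental: 4,250 × 53% = 2252.5
  social housing: 7,750 × 63.2% = 4898
  other tenure: 4,750 × 23.4% = 1111.5
Estimated total = 13,047 → 13,000.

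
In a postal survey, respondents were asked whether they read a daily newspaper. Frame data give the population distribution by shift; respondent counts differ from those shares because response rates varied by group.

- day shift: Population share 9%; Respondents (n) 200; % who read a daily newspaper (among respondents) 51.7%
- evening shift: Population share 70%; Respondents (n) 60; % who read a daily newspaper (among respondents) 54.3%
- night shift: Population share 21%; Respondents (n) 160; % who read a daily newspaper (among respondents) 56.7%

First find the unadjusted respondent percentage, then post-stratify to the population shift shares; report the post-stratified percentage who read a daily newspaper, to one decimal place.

54.6%

Without adjustment, the pooled respondent share is:
  (200/420)×51.7 + (60/420)×54.3 + (160/420)×56.7 = 53.9762%
Post-stratifying to population shares instead:
  0.09×51.7 + 0.7×54.3 + 0.21×56.7 = 54.57%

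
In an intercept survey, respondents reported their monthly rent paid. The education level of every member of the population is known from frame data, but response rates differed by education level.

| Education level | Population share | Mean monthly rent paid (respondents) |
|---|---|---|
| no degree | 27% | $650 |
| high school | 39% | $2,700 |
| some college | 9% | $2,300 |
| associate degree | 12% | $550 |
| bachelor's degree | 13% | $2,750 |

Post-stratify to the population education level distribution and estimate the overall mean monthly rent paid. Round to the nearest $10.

$1,860

Reweight to the known education level distribution:
  no degree: 0.27 × 650 = 175.5
  high school: 0.39 × 2700 = 1053
  some college: 0.09 × 2300 = 207
  associate degree: 0.12 × 550 = 66
  bachelor's degree: 0.13 × 2750 = 357.5
Post-stratified estimate = 1859 → $1,860.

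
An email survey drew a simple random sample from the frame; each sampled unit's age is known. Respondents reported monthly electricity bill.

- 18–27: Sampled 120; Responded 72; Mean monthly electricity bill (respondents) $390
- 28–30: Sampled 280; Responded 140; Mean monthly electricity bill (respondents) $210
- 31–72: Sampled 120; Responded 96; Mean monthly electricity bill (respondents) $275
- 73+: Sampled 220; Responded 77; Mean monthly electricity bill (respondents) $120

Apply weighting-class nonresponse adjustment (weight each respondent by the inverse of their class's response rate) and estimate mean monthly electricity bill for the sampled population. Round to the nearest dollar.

Response rates by class: 18–27 72/120 = 60%, 28–30 140/280 = 50%, 31–72 96/120 = 80%, 73+ 77/220 = 35%.
Each respondent's weight = sampled/responded in their class; summing within a class gives n_sampled, so:
  18–27: 120 × 390 = 46,800
  28–30: 280 × 210 = 58,800
  31–72: 120 × 275 = 33,000
  73+: 220 × 120 = 26,400
Adjusted estimate = 165,000 / 740 = 222.973 → $223.

$223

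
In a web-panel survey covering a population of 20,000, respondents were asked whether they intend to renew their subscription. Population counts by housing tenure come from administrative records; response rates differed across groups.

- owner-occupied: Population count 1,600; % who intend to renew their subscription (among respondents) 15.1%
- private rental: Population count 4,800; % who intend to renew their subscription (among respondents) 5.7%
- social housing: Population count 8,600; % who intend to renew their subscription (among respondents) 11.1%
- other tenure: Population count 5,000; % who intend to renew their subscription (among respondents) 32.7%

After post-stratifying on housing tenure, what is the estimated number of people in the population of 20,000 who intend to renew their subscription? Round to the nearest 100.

Estimated count per cell = population count × respondent percentage:
  owner-occupied: 1,600 × 15.1% = 241.6
  private rental: 4,800 × 5.7% = 273.6
  social housing: 8,600 × 11.1% = 954.6
  other tenure: 5,000 × 32.7% = 1635
Estimated total = 3104.8 → 3,100.

3,100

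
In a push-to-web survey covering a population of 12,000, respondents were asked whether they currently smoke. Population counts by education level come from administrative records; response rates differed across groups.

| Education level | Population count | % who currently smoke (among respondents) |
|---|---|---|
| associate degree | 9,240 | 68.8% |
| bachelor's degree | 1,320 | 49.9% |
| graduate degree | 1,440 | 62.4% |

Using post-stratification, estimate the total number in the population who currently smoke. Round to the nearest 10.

7,910

Estimated count per cell = population count × respondent percentage:
  associate degree: 9,240 × 68.8% = 6357.12
  bachelor's degree: 1,320 × 49.9% = 658.68
  graduate degree: 1,440 × 62.4% = 898.56
Estimated total = 7914.36 → 7,910.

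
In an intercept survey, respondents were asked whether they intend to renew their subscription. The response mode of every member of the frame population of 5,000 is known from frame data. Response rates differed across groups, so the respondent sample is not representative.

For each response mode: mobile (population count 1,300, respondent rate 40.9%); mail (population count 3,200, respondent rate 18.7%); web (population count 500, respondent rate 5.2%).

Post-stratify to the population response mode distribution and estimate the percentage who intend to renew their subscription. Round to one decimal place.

23.1%

Reweight to the known response mode distribution:
  mobile: (1,300/5,000) × 40.9 = 10.634
  mail: (3,200/5,000) × 18.7 = 11.968
  web: (500/5,000) × 5.2 = 0.52
Post-stratified estimate = 23.122 → 23.1%.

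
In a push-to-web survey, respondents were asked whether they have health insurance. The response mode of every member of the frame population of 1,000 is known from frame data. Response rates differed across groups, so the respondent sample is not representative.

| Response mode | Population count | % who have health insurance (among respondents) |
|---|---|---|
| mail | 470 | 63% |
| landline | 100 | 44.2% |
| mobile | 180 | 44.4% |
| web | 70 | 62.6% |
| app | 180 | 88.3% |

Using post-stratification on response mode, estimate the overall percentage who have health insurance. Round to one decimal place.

62.3%

Weight each group's respondent value by its population share:
  mail: (470/1,000) × 63 = 29.61
  landline: (100/1,000) × 44.2 = 4.42
  mobile: (180/1,000) × 44.4 = 7.992
  web: (70/1,000) × 62.6 = 4.382
  app: (180/1,000) × 88.3 = 15.894
Post-stratified estimate = 62.298 → 62.3%.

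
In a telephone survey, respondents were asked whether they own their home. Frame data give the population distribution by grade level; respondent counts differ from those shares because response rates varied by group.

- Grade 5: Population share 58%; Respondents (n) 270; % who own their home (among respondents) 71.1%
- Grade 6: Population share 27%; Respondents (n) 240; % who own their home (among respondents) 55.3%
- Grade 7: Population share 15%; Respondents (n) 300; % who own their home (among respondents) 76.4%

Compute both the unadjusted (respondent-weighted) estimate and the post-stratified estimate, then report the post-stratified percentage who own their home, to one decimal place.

67.6%

Unadjusted (pooled respondent) estimate weights by respondent counts:
  (270/810)×71.1 + (240/810)×55.3 + (300/810)×76.4 = 68.3815%
Post-stratifying to population shares instead:
  0.58×71.1 + 0.27×55.3 + 0.15×76.4 = 67.629%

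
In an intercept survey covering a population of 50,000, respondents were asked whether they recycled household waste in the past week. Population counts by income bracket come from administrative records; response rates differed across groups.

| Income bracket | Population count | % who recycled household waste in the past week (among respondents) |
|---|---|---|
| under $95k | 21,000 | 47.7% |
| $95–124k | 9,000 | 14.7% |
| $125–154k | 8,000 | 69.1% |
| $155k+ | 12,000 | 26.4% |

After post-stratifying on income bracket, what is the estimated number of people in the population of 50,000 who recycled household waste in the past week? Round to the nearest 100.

20,000

Each cell contributes its population count × the respondent rate:
  under $95k: 21,000 × 47.7% = 10,017
  $95–124k: 9,000 × 14.7% = 1323
  $125–154k: 8,000 × 69.1% = 5528
  $155k+: 12,000 × 26.4% = 3168
Estimated total = 20,036 → 20,000.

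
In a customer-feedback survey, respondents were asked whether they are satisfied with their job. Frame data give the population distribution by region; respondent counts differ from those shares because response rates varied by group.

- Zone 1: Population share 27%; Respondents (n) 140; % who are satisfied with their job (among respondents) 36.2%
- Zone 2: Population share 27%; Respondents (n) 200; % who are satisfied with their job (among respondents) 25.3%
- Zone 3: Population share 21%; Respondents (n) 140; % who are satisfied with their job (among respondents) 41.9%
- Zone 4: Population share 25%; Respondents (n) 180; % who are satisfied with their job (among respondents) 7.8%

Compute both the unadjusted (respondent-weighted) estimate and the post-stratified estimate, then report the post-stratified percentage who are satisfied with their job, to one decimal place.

Naive respondent-only estimate (weights = respondent counts):
  (140/660)×36.2 + (200/660)×25.3 + (140/660)×41.9 + (180/660)×7.8 = 26.3606%
Post-stratified estimate weights by population shares:
  0.27×36.2 + 0.27×25.3 + 0.21×41.9 + 0.25×7.8 = 27.354%

27.4%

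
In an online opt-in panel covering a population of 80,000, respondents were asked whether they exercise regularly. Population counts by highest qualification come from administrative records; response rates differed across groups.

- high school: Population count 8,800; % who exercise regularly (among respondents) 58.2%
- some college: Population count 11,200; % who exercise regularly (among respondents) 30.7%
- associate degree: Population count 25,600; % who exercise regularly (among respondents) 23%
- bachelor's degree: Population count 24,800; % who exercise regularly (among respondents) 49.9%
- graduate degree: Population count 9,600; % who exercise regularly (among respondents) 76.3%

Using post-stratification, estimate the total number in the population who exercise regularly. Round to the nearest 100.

34,100

Each cell contributes its population count × the respondent rate:
  high school: 8,800 × 58.2% = 5121.6
  some college: 11,200 × 30.7% = 3438.4
  associate degree: 25,600 × 23% = 5888
  bachelor's degree: 24,800 × 49.9% = 12375.2
  graduate degree: 9,600 × 76.3% = 7324.8
Estimated total = 34,148 → 34,100.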